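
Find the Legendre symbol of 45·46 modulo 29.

-1

By multiplicativity, (45·46 / 29) = (45 / 29)·(46 / 29).
First factor (45 / 29):
(45 / 29)
  = (16 / 29)    [45 ≡ 16 mod 29]
  = (1 / 29)    [29 ≡ 5 mod 8 ⇒ (2 / 29)^4 = +1]
  = 1    [(1 / 29) = 1]
Second factor (46 / 29):
(46 / 29)
  = (17 / 29)    [46 ≡ 17 mod 29]
  = (29 / 17)    [QR: 17 ≡ 1 mod 4, sign kept]
  = (12 / 17)    [29 ≡ 12 mod 17]
  = (3 / 17)    [17 ≡ 1 mod 8 ⇒ (2 / 17)^2 = +1]
  = (17 / 3)    [QR: 17 ≡ 1 mod 4, sign kept]
  = (2 / 3)    [17 ≡ 2 mod 3]
  = -(1 / 3)    [3 ≡ 3 mod 8 ⇒ (2 / 3) = -1]
  = -1    [(1 / 3) = 1]
Product: (1)·(-1) = -1.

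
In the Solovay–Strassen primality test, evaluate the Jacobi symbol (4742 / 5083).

Factor out 2: 4742 = 2·2371. Since 5083 ≡ 3 (mod 8), (2 / 5083) = -1. Now have -(2371 / 5083).
Both 2371 ≡ 3 and 5083 ≡ 3 (mod 4), so reciprocity gives (2371 / 5083) = -(5083 / 2371). Reduce: 5083 ≡ 341 (mod 2371). Now have (341 / 2371).
341 ≡ 1 (mod 4), so quadratic reciprocity gives (341 / 2371) = (2371 / 341). Reduce: 2371 ≡ 325 (mod 341). Now have (325 / 341).
325 ≡ 1 (mod 4), so quadratic reciprocity gives (325 / 341) = (341 / 325). Reduce: 341 ≡ 16 (mod 325). Now have (16 / 325).
Factor out 2: 16 = 2^4. Since 325 ≡ 5 (mod 8), (2 / 325) = -1, and (2 / 325)^4 = +1. Now have (1 / 325).
(1 / 325) = 1. Collecting the sign factors: 1.

1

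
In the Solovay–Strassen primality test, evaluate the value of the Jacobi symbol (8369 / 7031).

Reduce the numerator: 8369 ≡ 1338 (mod 7031), so (8369 / 7031) = (1338 / 7031).
Factor out 2: 1338 = 2·669. Since 7031 ≡ 7 (mod 8), (2 / 7031) = +1. Now have (669 / 7031).
669 ≡ 1 (mod 4), so quadratic reciprocity gives (669 / 7031) = (7031 / 669). Reduce: 7031 ≡ 341 (mod 669). Now have (341 / 669).
341 ≡ 1 (mod 4), so quadratic reciprocity gives (341 / 669) = (669 / 341). Reduce: 669 ≡ 328 (mod 341). Now have (328 / 341).
Factor out 2: 328 = 2^3·41. Since 341 ≡ 5 (mod 8), (2 / 341) = -1, and (2 / 341)^3 = -1. Now have -(41 / 341).
41 ≡ 1 (mod 4), so quadratic reciprocity gives (41 / 341) = (341 / 41). Reduce: 341 ≡ 13 (mod 41). Now have -(13 / 41).
13 ≡ 1 (mod 4), so quadratic reciprocity gives (13 / 41) = (41 / 13). Reduce: 41 ≡ 2 (mod 13). Now have -(2 / 13).
Factor out 2: 2 = 2. Since 13 ≡ 5 (mod 8), (2 / 13) = -1. Now have (1 / 13).
(1 / 13) = 1. Collecting the sign factors: 1.

1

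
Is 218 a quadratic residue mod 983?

no

Factor out 2: 218 = 2·109. Since 983 ≡ 7 (mod 8), (2/983) = +1. Now have (109/983).
109 ≡ 1 (mod 4), so quadratic reciprocity gives (109/983) = (983/109). Reduce: 983 ≡ 2 (mod 109). Now have (2/109).
Factor out 2: 2 = 2. Since 109 ≡ 5 (mod 8), (2/109) = -1. Now have -(1/109).
(1/109) = 1. Collecting the sign factors: -1.
The Legendre symbol is -1, so x^2 ≡ 218 (mod 983) has no solution.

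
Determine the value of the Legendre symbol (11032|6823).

-1

(11032|6823)
  = (4209|6823)    [11032 ≡ 4209 mod 6823]
  = (6823|4209)    [QR: 4209 ≡ 1 mod 4, sign kept]
  = (2614|4209)    [6823 ≡ 2614 mod 4209]
  = (1307|4209)    [4209 ≡ 1 mod 8 ⇒ (2|4209) = +1]
  = (4209|1307)    [QR: 4209 ≡ 1 mod 4, sign kept]
  = (288|1307)    [4209 ≡ 288 mod 1307]
  = -(9|1307)    [1307 ≡ 3 mod 8 ⇒ (2|1307)^5 = -1]
  = -(1307|9)    [QR: 9 ≡ 1 mod 4, sign kept]
  = -(2|9)    [1307 ≡ 2 mod 9]
  = -(1|9)    [9 ≡ 1 mod 8 ⇒ (2|9) = +1]
  = -1    [(1|9) = 1]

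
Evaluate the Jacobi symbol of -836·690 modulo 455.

0

By multiplicativity, (-836·690 / 455) = (-836 / 455)·(690 / 455).
First factor (-836 / 455):
Pull out -1: (-836 / 455) = (-1 / 455)·(836 / 455). Since 455 ≡ 3 (mod 4), (-1 / 455) = -1. Now have -(836 / 455).
Reduce the numerator: 836 ≡ 381 (mod 455), so (836 / 455) = (381 / 455).
381 ≡ 1 (mod 4), so quadratic reciprocity gives (381 / 455) = (455 / 381). Reduce: 455 ≡ 74 (mod 381). Now have -(74 / 381).
Factor out 2: 74 = 2·37. Since 381 ≡ 5 (mod 8), (2 / 381) = -1. Now have (37 / 381).
37 ≡ 1 (mod 4), so quadratic reciprocity gives (37 / 381) = (381 / 37). Reduce: 381 ≡ 11 (mod 37). Now have (11 / 37).
37 ≡ 1 (mod 4), so quadratic reciprocity gives (11 / 37) = (37 / 11). Reduce: 37 ≡ 4 (mod 11). Now have (4 / 11).
Factor out 2: 4 = 2^2. Since 11 ≡ 3 (mod 8), (2 / 11) = -1, and (2 / 11)^2 = +1. Now have (1 / 11).
(1 / 11) = 1. Collecting the sign factors: 1.
Second factor (690 / 455):
Reduce the numerator: 690 ≡ 235 (mod 455), so (690 / 455) = (235 / 455).
Both 235 ≡ 3 and 455 ≡ 3 (mod 4), so reciprocity gives (235 / 455) = -(455 / 235). Reduce: 455 ≡ 220 (mod 235). Now have -(220 / 235).
Factor out 2: 220 = 2^2·55. Since 235 ≡ 3 (mod 8), (2 / 235) = -1, and (2 / 235)^2 = +1. Now have -(55 / 235).
Both 55 ≡ 3 and 235 ≡ 3 (mod 4), so reciprocity gives (55 / 235) = -(235 / 55). Reduce: 235 ≡ 15 (mod 55). Now have (15 / 55).
Both 15 ≡ 3 and 55 ≡ 3 (mod 4), so reciprocity gives (15 / 55) = -(55 / 15). Reduce: 55 ≡ 10 (mod 15). Now have -(10 / 15).
Factor out 2: 10 = 2·5. Since 15 ≡ 7 (mod 8), (2 / 15) = +1. Now have -(5 / 15).
5 ≡ 1 (mod 4), so quadratic reciprocity gives (5 / 15) = (15 / 5). Reduce: 15 ≡ 0 (mod 5). Now have -(0 / 5).
The numerator is now 0 with denominator 5 > 1: the symbol is 0.
Product: (1)·(0) = 0.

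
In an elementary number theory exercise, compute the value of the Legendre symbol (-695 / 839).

1

Reduce the numerator: -695 ≡ 144 (mod 839), so (-695 / 839) = (144 / 839).
Factor out 2: 144 = 2^4·9. Since 839 ≡ 7 (mod 8), (2 / 839) = +1, and (2 / 839)^4 = +1. Now have (9 / 839).
9 ≡ 1 (mod 4), so quadratic reciprocity gives (9 / 839) = (839 / 9). Reduce: 839 ≡ 2 (mod 9). Now have (2 / 9).
Factor out 2: 2 = 2. Since 9 ≡ 1 (mod 8), (2 / 9) = +1. Now have (1 / 9).
(1 / 9) = 1. Collecting the sign factors: 1.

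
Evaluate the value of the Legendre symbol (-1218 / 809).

Pull out -1: (-1218 / 809) = (-1 / 809)·(1218 / 809). Since 809 ≡ 1 (mod 4), (-1 / 809) = +1. Now have (1218 / 809).
Reduce the numerator: 1218 ≡ 409 (mod 809), so (1218 / 809) = (409 / 809).
409 ≡ 1 (mod 4), so quadratic reciprocity gives (409 / 809) = (809 / 409). Reduce: 809 ≡ 400 (mod 409). Now have (400 / 409).
Factor out 2: 400 = 2^4·25. Since 409 ≡ 1 (mod 8), (2 / 409) = +1, and (2 / 409)^4 = +1. Now have (25 / 409).
25 ≡ 1 (mod 4), so quadratic reciprocity gives (25 / 409) = (409 / 25). Reduce: 409 ≡ 9 (mod 25). Now have (9 / 25).
9 ≡ 1 (mod 4), so quadratic reciprocity gives (9 / 25) = (25 / 9). Reduce: 25 ≡ 7 (mod 9). Now have (7 / 9).
9 ≡ 1 (mod 4), so quadratic reciprocity gives (7 / 9) = (9 / 7). Reduce: 9 ≡ 2 (mod 7). Now have (2 / 7).
Factor out 2: 2 = 2. Since 7 ≡ 7 (mod 8), (2 / 7) = +1. Now have (1 / 7).
(1 / 7) = 1. Collecting the sign factors: 1.

1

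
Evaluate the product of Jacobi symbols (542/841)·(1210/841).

1

By multiplicativity, (542·1210/841) = (542/841)·(1210/841).
First factor (542/841):
Factor out 2: 542 = 2·271. Since 841 ≡ 1 (mod 8), (2/841) = +1. Now have (271/841).
841 ≡ 1 (mod 4), so quadratic reciprocity gives (271/841) = (841/271). Reduce: 841 ≡ 28 (mod 271). Now have (28/271).
Factor out 2: 28 = 2^2·7. Since 271 ≡ 7 (mod 8), (2/271) = +1, and (2/271)^2 = +1. Now have (7/271).
Both 7 ≡ 3 and 271 ≡ 3 (mod 4), so reciprocity gives (7/271) = -(271/7). Reduce: 271 ≡ 5 (mod 7). Now have -(5/7).
5 ≡ 1 (mod 4), so quadratic reciprocity gives (5/7) = (7/5). Reduce: 7 ≡ 2 (mod 5). Now have -(2/5).
Factor out 2: 2 = 2. Since 5 ≡ 5 (mod 8), (2/5) = -1. Now have (1/5).
(1/5) = 1. Collecting the sign factors: 1.
Second factor (1210/841):
Reduce the numerator: 1210 ≡ 369 (mod 841), so (1210/841) = (369/841).
369 ≡ 1 (mod 4), so quadratic reciprocity gives (369/841) = (841/369). Reduce: 841 ≡ 103 (mod 369). Now have (103/369).
369 ≡ 1 (mod 4), so quadratic reciprocity gives (103/369) = (369/103). Reduce: 369 ≡ 60 (mod 103). Now have (60/103).
Factor out 2: 60 = 2^2·15. Since 103 ≡ 7 (mod 8), (2/103) = +1, and (2/103)^2 = +1. Now have (15/103).
Both 15 ≡ 3 and 103 ≡ 3 (mod 4), so reciprocity gives (15/103) = -(103/15). Reduce: 103 ≡ 13 (mod 15). Now have -(13/15).
13 ≡ 1 (mod 4), so quadratic reciprocity gives (13/15) = (15/13). Reduce: 15 ≡ 2 (mod 13). Now have -(2/13).
Factor out 2: 2 = 2. Since 13 ≡ 5 (mod 8), (2/13) = -1. Now have (1/13).
(1/13) = 1. Collecting the sign factors: 1.
Product: (1)·(1) = 1.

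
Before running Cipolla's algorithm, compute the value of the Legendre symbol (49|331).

(49|331)
  = (331|49)    [QR: 49 ≡ 1 mod 4, sign kept]
  = (37|49)    [331 ≡ 37 mod 49]
  = (49|37)    [QR: 37 ≡ 1 mod 4, sign kept]
  = (12|37)    [49 ≡ 12 mod 37]
  = (3|37)    [37 ≡ 5 mod 8 ⇒ (2|37)^2 = +1]
  = (37|3)    [QR: 37 ≡ 1 mod 4, sign kept]
  = (1|3)    [37 ≡ 1 mod 3]
  = 1    [(1|3) = 1]

1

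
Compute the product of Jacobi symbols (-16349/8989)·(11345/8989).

-1

By multiplicativity, (-16349·11345/8989) = (-16349/8989)·(11345/8989).
First factor (-16349/8989):
(-16349/8989)
  = (1629/8989)    [-16349 ≡ 1629 mod 8989]
  = (8989/1629)    [QR: 1629 ≡ 1 mod 4, sign kept]
  = (844/1629)    [8989 ≡ 844 mod 1629]
  = (211/1629)    [1629 ≡ 5 mod 8 ⇒ (2/1629)^2 = +1]
  = (1629/211)    [QR: 1629 ≡ 1 mod 4, sign kept]
  = (152/211)    [1629 ≡ 152 mod 211]
  = -(19/211)    [211 ≡ 3 mod 8 ⇒ (2/211)^3 = -1]
  = (211/19)    [QR: both ≡ 3 mod 4, sign flips]
  = (2/19)    [211 ≡ 2 mod 19]
  = -(1/19)    [19 ≡ 3 mod 8 ⇒ (2/19) = -1]
  = -1    [(1/19) = 1]
Second factor (11345/8989):
(11345/8989)
  = (2356/8989)    [11345 ≡ 2356 mod 8989]
  = (589/8989)    [8989 ≡ 5 mod 8 ⇒ (2/8989)^2 = +1]
  = (8989/589)    [QR: 589 ≡ 1 mod 4, sign kept]
  = (154/589)    [8989 ≡ 154 mod 589]
  = -(77/589)    [589 ≡ 5 mod 8 ⇒ (2/589) = -1]
  = -(589/77)    [QR: 77 ≡ 1 mod 4, sign kept]
  = -(50/77)    [589 ≡ 50 mod 77]
  = (25/77)    [77 ≡ 5 mod 8 ⇒ (2/77) = -1]
  = (77/25)    [QR: 25 ≡ 1 mod 4, sign kept]
  = (2/25)    [77 ≡ 2 mod 25]
  = (1/25)    [25 ≡ 1 mod 8 ⇒ (2/25) = +1]
  = 1    [(1/25) = 1]
Product: (-1)·(1) = -1.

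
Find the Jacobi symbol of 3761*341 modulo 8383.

-1

By multiplicativity, (3761·341/8383) = (3761/8383)·(341/8383).
First factor (3761/8383):
3761 ≡ 1 (mod 4), so quadratic reciprocity gives (3761/8383) = (8383/3761). Reduce: 8383 ≡ 861 (mod 3761). Now have (861/3761).
861 ≡ 1 (mod 4), so quadratic reciprocity gives (861/3761) = (3761/861). Reduce: 3761 ≡ 317 (mod 861). Now have (317/861).
317 ≡ 1 (mod 4), so quadratic reciprocity gives (317/861) = (861/317). Reduce: 861 ≡ 227 (mod 317). Now have (227/317).
317 ≡ 1 (mod 4), so quadratic reciprocity gives (227/317) = (317/227). Reduce: 317 ≡ 90 (mod 227). Now have (90/227).
Factor out 2: 90 = 2·45. Since 227 ≡ 3 (mod 8), (2/227) = -1. Now have -(45/227).
45 ≡ 1 (mod 4), so quadratic reciprocity gives (45/227) = (227/45). Reduce: 227 ≡ 2 (mod 45). Now have -(2/45).
Factor out 2: 2 = 2. Since 45 ≡ 5 (mod 8), (2/45) = -1. Now have (1/45).
(1/45) = 1. Collecting the sign factors: 1.
Second factor (341/8383):
341 ≡ 1 (mod 4), so quadratic reciprocity gives (341/8383) = (8383/341). Reduce: 8383 ≡ 199 (mod 341). Now have (199/341).
341 ≡ 1 (mod 4), so quadratic reciprocity gives (199/341) = (341/199). Reduce: 341 ≡ 142 (mod 199). Now have (142/199).
Factor out 2: 142 = 2·71. Since 199 ≡ 7 (mod 8), (2/199) = +1. Now have (71/199).
Both 71 ≡ 3 and 199 ≡ 3 (mod 4), so reciprocity gives (71/199) = -(199/71). Reduce: 199 ≡ 57 (mod 71). Now have -(57/71).
57 ≡ 1 (mod 4), so quadratic reciprocity gives (57/71) = (71/57). Reduce: 71 ≡ 14 (mod 57). Now have -(14/57).
Factor out 2: 14 = 2·7. Since 57 ≡ 1 (mod 8), (2/57) = +1. Now have -(7/57).
57 ≡ 1 (mod 4), so quadratic reciprocity gives (7/57) = (57/7). Reduce: 57 ≡ 1 (mod 7). Now have -(1/7).
(1/7) = 1. Collecting the sign factors: -1.
Product: (1)·(-1) = -1.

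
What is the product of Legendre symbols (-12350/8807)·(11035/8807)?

By multiplicativity, (-12350·11035/8807) = (-12350/8807)·(11035/8807).
First factor (-12350/8807):
Pull out -1: (-12350/8807) = (-1/8807)·(12350/8807). Since 8807 ≡ 3 (mod 4), (-1/8807) = -1. Now have -(12350/8807).
Reduce the numerator: 12350 ≡ 3543 (mod 8807), so (12350/8807) = (3543/8807).
Both 3543 ≡ 3 and 8807 ≡ 3 (mod 4), so reciprocity gives (3543/8807) = -(8807/3543). Reduce: 8807 ≡ 1721 (mod 3543). Now have (1721/3543).
1721 ≡ 1 (mod 4), so quadratic reciprocity gives (1721/3543) = (3543/1721). Reduce: 3543 ≡ 101 (mod 1721). Now have (101/1721).
101 ≡ 1 (mod 4), so quadratic reciprocity gives (101/1721) = (1721/101). Reduce: 1721 ≡ 4 (mod 101). Now have (4/101).
Factor out 2: 4 = 2^2. Since 101 ≡ 5 (mod 8), (2/101) = -1, and (2/101)^2 = +1. Now have (1/101).
(1/101) = 1. Collecting the sign factors: 1.
Second factor (11035/8807):
Reduce the numerator: 11035 ≡ 2228 (mod 8807), so (11035/8807) = (2228/8807).
Factor out 2: 2228 = 2^2·557. Since 8807 ≡ 7 (mod 8), (2/8807) = +1, and (2/8807)^2 = +1. Now have (557/8807).
557 ≡ 1 (mod 4), so quadratic reciprocity gives (557/8807) = (8807/557). Reduce: 8807 ≡ 452 (mod 557). Now have (452/557).
Factor out 2: 452 = 2^2·113. Since 557 ≡ 5 (mod 8), (2/557) = -1, and (2/557)^2 = +1. Now have (113/557).
113 ≡ 1 (mod 4), so quadratic reciprocity gives (113/557) = (557/113). Reduce: 557 ≡ 105 (mod 113). Now have (105/113).
105 ≡ 1 (mod 4), so quadratic reciprocity gives (105/113) = (113/105). Reduce: 113 ≡ 8 (mod 105). Now have (8/105).
Factor out 2: 8 = 2^3. Since 105 ≡ 1 (mod 8), (2/105) = +1, and (2/105)^3 = +1. Now have (1/105).
(1/105) = 1. Collecting the sign factors: 1.
Product: (1)·(1) = 1.

1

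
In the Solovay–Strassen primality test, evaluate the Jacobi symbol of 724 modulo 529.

1

Reduce the numerator: 724 ≡ 195 (mod 529), so (724 / 529) = (195 / 529).
529 ≡ 1 (mod 4), so quadratic reciprocity gives (195 / 529) = (529 / 195). Reduce: 529 ≡ 139 (mod 195). Now have (139 / 195).
Both 139 ≡ 3 and 195 ≡ 3 (mod 4), so reciprocity gives (139 / 195) = -(195 / 139). Reduce: 195 ≡ 56 (mod 139). Now have -(56 / 139).
Factor out 2: 56 = 2^3·7. Since 139 ≡ 3 (mod 8), (2 / 139) = -1, and (2 / 139)^3 = -1. Now have (7 / 139).
Both 7 ≡ 3 and 139 ≡ 3 (mod 4), so reciprocity gives (7 / 139) = -(139 / 7). Reduce: 139 ≡ 6 (mod 7). Now have -(6 / 7).
Factor out 2: 6 = 2·3. Since 7 ≡ 7 (mod 8), (2 / 7) = +1. Now have -(3 / 7).
Both 3 ≡ 3 and 7 ≡ 3 (mod 4), so reciprocity gives (3 / 7) = -(7 / 3). Reduce: 7 ≡ 1 (mod 3). Now have (1 / 3).
(1 / 3) = 1. Collecting the sign factors: 1.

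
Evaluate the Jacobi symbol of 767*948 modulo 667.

-1

By multiplicativity, (767·948/667) = (767/667)·(948/667).
First factor (767/667):
(767/667)
  = (100/667)    [767 ≡ 100 mod 667]
  = (25/667)    [667 ≡ 3 mod 8 ⇒ (2/667)^2 = +1]
  = (667/25)    [QR: 25 ≡ 1 mod 4, sign kept]
  = (17/25)    [667 ≡ 17 mod 25]
  = (25/17)    [QR: 17 ≡ 1 mod 4, sign kept]
  = (8/17)    [25 ≡ 8 mod 17]
  = (1/17)    [17 ≡ 1 mod 8 ⇒ (2/17)^3 = +1]
  = 1    [(1/17) = 1]
Second factor (948/667):
(948/667)
  = (281/667)    [948 ≡ 281 mod 667]
  = (667/281)    [QR: 281 ≡ 1 mod 4, sign kept]
  = (105/281)    [667 ≡ 105 mod 281]
  = (281/105)    [QR: 105 ≡ 1 mod 4, sign kept]
  = (71/105)    [281 ≡ 71 mod 105]
  = (105/71)    [QR: 105 ≡ 1 mod 4, sign kept]
  = (34/71)    [105 ≡ 34 mod 71]
  = (17/71)    [71 ≡ 7 mod 8 ⇒ (2/71) = +1]
  = (71/17)    [QR: 17 ≡ 1 mod 4, sign kept]
  = (3/17)    [71 ≡ 3 mod 17]
  = (17/3)    [QR: 17 ≡ 1 mod 4, sign kept]
  = (2/3)    [17 ≡ 2 mod 3]
  = -(1/3)    [3 ≡ 3 mod 8 ⇒ (2/3) = -1]
  = -1    [(1/3) = 1]
Product: (1)·(-1) = -1.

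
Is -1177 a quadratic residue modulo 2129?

Pull out -1: (-1177/2129) = (-1/2129)·(1177/2129). Since 2129 ≡ 1 (mod 4), (-1/2129) = +1. Now have (1177/2129).
1177 ≡ 1 (mod 4), so quadratic reciprocity gives (1177/2129) = (2129/1177). Reduce: 2129 ≡ 952 (mod 1177). Now have (952/1177).
Factor out 2: 952 = 2^3·119. Since 1177 ≡ 1 (mod 8), (2/1177) = +1, and (2/1177)^3 = +1. Now have (119/1177).
1177 ≡ 1 (mod 4), so quadratic reciprocity gives (119/1177) = (1177/119). Reduce: 1177 ≡ 106 (mod 119). Now have (106/119).
Factor out 2: 106 = 2·53. Since 119 ≡ 7 (mod 8), (2/119) = +1. Now have (53/119).
53 ≡ 1 (mod 4), so quadratic reciprocity gives (53/119) = (119/53). Reduce: 119 ≡ 13 (mod 53). Now have (13/53).
13 ≡ 1 (mod 4), so quadratic reciprocity gives (13/53) = (53/13). Reduce: 53 ≡ 1 (mod 13). Now have (1/13).
(1/13) = 1. Collecting the sign factors: 1.
(-1177/2129) = 1, and 2129 is prime, so -1177 is a quadratic residue mod 2129.

yes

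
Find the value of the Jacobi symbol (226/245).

(226/245)
  = -(113/245)    [245 ≡ 5 mod 8 ⇒ (2/245) = -1]
  = -(245/113)    [QR: 113 ≡ 1 mod 4, sign kept]
  = -(19/113)    [245 ≡ 19 mod 113]
  = -(113/19)    [QR: 113 ≡ 1 mod 4, sign kept]
  = -(18/19)    [113 ≡ 18 mod 19]
  = (9/19)    [19 ≡ 3 mod 8 ⇒ (2/19) = -1]
  = (19/9)    [QR: 9 ≡ 1 mod 4, sign kept]
  = (1/9)    [19 ≡ 1 mod 9]
  = 1    [(1/9) = 1]

1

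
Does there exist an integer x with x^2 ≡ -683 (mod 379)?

no

Reduce the numerator: -683 ≡ 75 (mod 379), so (-683|379) = (75|379).
Both 75 ≡ 3 and 379 ≡ 3 (mod 4), so reciprocity gives (75|379) = -(379|75). Reduce: 379 ≡ 4 (mod 75). Now have -(4|75).
Factor out 2: 4 = 2^2. Since 75 ≡ 3 (mod 8), (2|75) = -1, and (2|75)^2 = +1. Now have -(1|75).
(1|75) = 1. Collecting the sign factors: -1.
(-683|379) = -1, and 379 is prime, so -683 is not a quadratic residue mod 379.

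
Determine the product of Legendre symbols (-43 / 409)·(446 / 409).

1

By multiplicativity, (-43·446 / 409) = (-43 / 409)·(446 / 409).
First factor (-43 / 409):
(-43 / 409)
  = (43 / 409)    [409 ≡ 1 mod 4 ⇒ (-1 / 409) = +1]
  = (409 / 43)    [QR: 409 ≡ 1 mod 4, sign kept]
  = (22 / 43)    [409 ≡ 22 mod 43]
  = -(11 / 43)    [43 ≡ 3 mod 8 ⇒ (2 / 43) = -1]
  = (43 / 11)    [QR: both ≡ 3 mod 4, sign flips]
  = (10 / 11)    [43 ≡ 10 mod 11]
  = -(5 / 11)    [11 ≡ 3 mod 8 ⇒ (2 / 11) = -1]
  = -(11 / 5)    [QR: 5 ≡ 1 mod 4, sign kept]
  = -(1 / 5)    [11 ≡ 1 mod 5]
  = -1    [(1 / 5) = 1]
Second factor (446 / 409):
(446 / 409)
  = (37 / 409)    [446 ≡ 37 mod 409]
  = (409 / 37)    [QR: 37 ≡ 1 mod 4, sign kept]
  = (2 / 37)    [409 ≡ 2 mod 37]
  = -(1 / 37)    [37 ≡ 5 mod 8 ⇒ (2 / 37) = -1]
  = -1    [(1 / 37) = 1]
Product: (-1)·(-1) = 1.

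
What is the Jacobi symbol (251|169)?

Reduce the numerator: 251 ≡ 82 (mod 169), so (251|169) = (82|169).
Factor out 2: 82 = 2·41. Since 169 ≡ 1 (mod 8), (2|169) = +1. Now have (41|169).
41 ≡ 1 (mod 4), so quadratic reciprocity gives (41|169) = (169|41). Reduce: 169 ≡ 5 (mod 41). Now have (5|41).
5 ≡ 1 (mod 4), so quadratic reciprocity gives (5|41) = (41|5). Reduce: 41 ≡ 1 (mod 5). Now have (1|5).
(1|5) = 1. Collecting the sign factors: 1.

1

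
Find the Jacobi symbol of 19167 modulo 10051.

(19167/10051)
  = (9116/10051)    [19167 ≡ 9116 mod 10051]
  = (2279/10051)    [10051 ≡ 3 mod 8 ⇒ (2/10051)^2 = +1]
  = -(10051/2279)    [QR: both ≡ 3 mod 4, sign flips]
  = -(935/2279)    [10051 ≡ 935 mod 2279]
  = (2279/935)    [QR: both ≡ 3 mod 4, sign flips]
  = (409/935)    [2279 ≡ 409 mod 935]
  = (935/409)    [QR: 409 ≡ 1 mod 4, sign kept]
  = (117/409)    [935 ≡ 117 mod 409]
  = (409/117)    [QR: 117 ≡ 1 mod 4, sign kept]
  = (58/117)    [409 ≡ 58 mod 117]
  = -(29/117)    [117 ≡ 5 mod 8 ⇒ (2/117) = -1]
  = -(117/29)    [QR: 29 ≡ 1 mod 4, sign kept]
  = -(1/29)    [117 ≡ 1 mod 29]
  = -1    [(1/29) = 1]

-1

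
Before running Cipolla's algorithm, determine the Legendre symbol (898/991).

1

Factor out 2: 898 = 2·449. Since 991 ≡ 7 (mod 8), (2/991) = +1. Now have (449/991).
449 ≡ 1 (mod 4), so quadratic reciprocity gives (449/991) = (991/449). Reduce: 991 ≡ 93 (mod 449). Now have (93/449).
93 ≡ 1 (mod 4), so quadratic reciprocity gives (93/449) = (449/93). Reduce: 449 ≡ 77 (mod 93). Now have (77/93).
77 ≡ 1 (mod 4), so quadratic reciprocity gives (77/93) = (93/77). Reduce: 93 ≡ 16 (mod 77). Now have (16/77).
Factor out 2: 16 = 2^4. Since 77 ≡ 5 (mod 8), (2/77) = -1, and (2/77)^4 = +1. Now have (1/77).
(1/77) = 1. Collecting the sign factors: 1.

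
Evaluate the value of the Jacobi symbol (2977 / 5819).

(2977 / 5819)
  = (5819 / 2977)    [QR: 2977 ≡ 1 mod 4, sign kept]
  = (2842 / 2977)    [5819 ≡ 2842 mod 2977]
  = (1421 / 2977)    [2977 ≡ 1 mod 8 ⇒ (2 / 2977) = +1]
  = (2977 / 1421)    [QR: 1421 ≡ 1 mod 4, sign kept]
  = (135 / 1421)    [2977 ≡ 135 mod 1421]
  = (1421 / 135)    [QR: 1421 ≡ 1 mod 4, sign kept]
  = (71 / 135)    [1421 ≡ 71 mod 135]
  = -(135 / 71)    [QR: both ≡ 3 mod 4, sign flips]
  = -(64 / 71)    [135 ≡ 64 mod 71]
  = -(1 / 71)    [71 ≡ 7 mod 8 ⇒ (2 / 71)^6 = +1]
  = -1    [(1 / 71) = 1]

-1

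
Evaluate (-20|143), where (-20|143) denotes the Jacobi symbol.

Reduce the numerator: -20 ≡ 123 (mod 143), so (-20|143) = (123|143).
Both 123 ≡ 3 and 143 ≡ 3 (mod 4), so reciprocity gives (123|143) = -(143|123). Reduce: 143 ≡ 20 (mod 123). Now have -(20|123).
Factor out 2: 20 = 2^2·5. Since 123 ≡ 3 (mod 8), (2|123) = -1, and (2|123)^2 = +1. Now have -(5|123).
5 ≡ 1 (mod 4), so quadratic reciprocity gives (5|123) = (123|5). Reduce: 123 ≡ 3 (mod 5). Now have -(3|5).
5 ≡ 1 (mod 4), so quadratic reciprocity gives (3|5) = (5|3). Reduce: 5 ≡ 2 (mod 3). Now have -(2|3).
Factor out 2: 2 = 2. Since 3 ≡ 3 (mod 8), (2|3) = -1. Now have (1|3).
(1|3) = 1. Collecting the sign factors: 1.

1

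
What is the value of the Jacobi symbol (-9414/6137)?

1

Reduce the numerator: -9414 ≡ 2860 (mod 6137), so (-9414/6137) = (2860/6137).
Factor out 2: 2860 = 2^2·715. Since 6137 ≡ 1 (mod 8), (2/6137) = +1, and (2/6137)^2 = +1. Now have (715/6137).
6137 ≡ 1 (mod 4), so quadratic reciprocity gives (715/6137) = (6137/715). Reduce: 6137 ≡ 417 (mod 715). Now have (417/715).
417 ≡ 1 (mod 4), so quadratic reciprocity gives (417/715) = (715/417). Reduce: 715 ≡ 298 (mod 417). Now have (298/417).
Factor out 2: 298 = 2·149. Since 417 ≡ 1 (mod 8), (2/417) = +1. Now have (149/417).
149 ≡ 1 (mod 4), so quadratic reciprocity gives (149/417) = (417/149). Reduce: 417 ≡ 119 (mod 149). Now have (119/149).
149 ≡ 1 (mod 4), so quadratic reciprocity gives (119/149) = (149/119). Reduce: 149 ≡ 30 (mod 119). Now have (30/119).
Factor out 2: 30 = 2·15. Since 119 ≡ 7 (mod 8), (2/119) = +1. Now have (15/119).
Both 15 ≡ 3 and 119 ≡ 3 (mod 4), so reciprocity gives (15/119) = -(119/15). Reduce: 119 ≡ 14 (mod 15). Now have -(14/15).
Factor out 2: 14 = 2·7. Since 15 ≡ 7 (mod 8), (2/15) = +1. Now have -(7/15).
Both 7 ≡ 3 and 15 ≡ 3 (mod 4), so reciprocity gives (7/15) = -(15/7). Reduce: 15 ≡ 1 (mod 7). Now have (1/7).
(1/7) = 1. Collecting the sign factors: 1.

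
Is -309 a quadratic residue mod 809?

Pull out -1: (-309/809) = (-1/809)·(309/809). Since 809 ≡ 1 (mod 4), (-1/809) = +1. Now have (309/809).
309 ≡ 1 (mod 4), so quadratic reciprocity gives (309/809) = (809/309). Reduce: 809 ≡ 191 (mod 309). Now have (191/309).
309 ≡ 1 (mod 4), so quadratic reciprocity gives (191/309) = (309/191). Reduce: 309 ≡ 118 (mod 191). Now have (118/191).
Factor out 2: 118 = 2·59. Since 191 ≡ 7 (mod 8), (2/191) = +1. Now have (59/191).
Both 59 ≡ 3 and 191 ≡ 3 (mod 4), so reciprocity gives (59/191) = -(191/59). Reduce: 191 ≡ 14 (mod 59). Now have -(14/59).
Factor out 2: 14 = 2·7. Since 59 ≡ 3 (mod 8), (2/59) = -1. Now have (7/59).
Both 7 ≡ 3 and 59 ≡ 3 (mod 4), so reciprocity gives (7/59) = -(59/7). Reduce: 59 ≡ 3 (mod 7). Now have -(3/7).
Both 3 ≡ 3 and 7 ≡ 3 (mod 4), so reciprocity gives (3/7) = -(7/3). Reduce: 7 ≡ 1 (mod 3). Now have (1/3).
(1/3) = 1. Collecting the sign factors: 1.
The Legendre symbol is 1, so x^2 ≡ -309 (mod 809) has solution.

yes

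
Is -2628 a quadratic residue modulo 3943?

(-2628/3943)
  = (1315/3943)    [-2628 ≡ 1315 mod 3943]
  = -(3943/1315)    [QR: both ≡ 3 mod 4, sign flips]
  = -(1313/1315)    [3943 ≡ 1313 mod 1315]
  = -(1315/1313)    [QR: 1313 ≡ 1 mod 4, sign kept]
  = -(2/1313)    [1315 ≡ 2 mod 1313]
  = -(1/1313)    [1313 ≡ 1 mod 8 ⇒ (2/1313) = +1]
  = -1    [(1/1313) = 1]
(-2628/3943) = -1, and 3943 is prime, so -2628 is not a quadratic residue mod 3943.

no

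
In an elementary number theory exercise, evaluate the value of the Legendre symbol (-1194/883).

(-1194/883)
  = (572/883)    [-1194 ≡ 572 mod 883]
  = (143/883)    [883 ≡ 3 mod 8 ⇒ (2/883)^2 = +1]
  = -(883/143)    [QR: both ≡ 3 mod 4, sign flips]
  = -(25/143)    [883 ≡ 25 mod 143]
  = -(143/25)    [QR: 25 ≡ 1 mod 4, sign kept]
  = -(18/25)    [143 ≡ 18 mod 25]
  = -(9/25)    [25 ≡ 1 mod 8 ⇒ (2/25) = +1]
  = -(25/9)    [QR: 9 ≡ 1 mod 4, sign kept]
  = -(7/9)    [25 ≡ 7 mod 9]
  = -(9/7)    [QR: 9 ≡ 1 mod 4, sign kept]
  = -(2/7)    [9 ≡ 2 mod 7]
  = -(1/7)    [7 ≡ 7 mod 8 ⇒ (2/7) = +1]
  = -1    [(1/7) = 1]

-1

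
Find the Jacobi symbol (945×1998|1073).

By multiplicativity, (945·1998|1073) = (945|1073)·(1998|1073).
First factor (945|1073):
945 ≡ 1 (mod 4), so quadratic reciprocity gives (945|1073) = (1073|945). Reduce: 1073 ≡ 128 (mod 945). Now have (128|945).
Factor out 2: 128 = 2^7. Since 945 ≡ 1 (mod 8), (2|945) = +1, and (2|945)^7 = +1. Now have (1|945).
(1|945) = 1. Collecting the sign factors: 1.
Second factor (1998|1073):
Reduce the numerator: 1998 ≡ 925 (mod 1073), so (1998|1073) = (925|1073).
925 ≡ 1 (mod 4), so quadratic reciprocity gives (925|1073) = (1073|925). Reduce: 1073 ≡ 148 (mod 925). Now have (148|925).
Factor out 2: 148 = 2^2·37. Since 925 ≡ 5 (mod 8), (2|925) = -1, and (2|925)^2 = +1. Now have (37|925).
37 ≡ 1 (mod 4), so quadratic reciprocity gives (37|925) = (925|37). Reduce: 925 ≡ 0 (mod 37). Now have (0|37).
The numerator is now 0 with denominator 37 > 1: the symbol is 0.
Product: (1)·(0) = 0.

0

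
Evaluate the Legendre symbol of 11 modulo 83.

1

Both 11 ≡ 3 and 83 ≡ 3 (mod 4), so reciprocity gives (11/83) = -(83/11). Reduce: 83 ≡ 6 (mod 11). Now have -(6/11).
Factor out 2: 6 = 2·3. Since 11 ≡ 3 (mod 8), (2/11) = -1. Now have (3/11).
Both 3 ≡ 3 and 11 ≡ 3 (mod 4), so reciprocity gives (3/11) = -(11/3). Reduce: 11 ≡ 2 (mod 3). Now have -(2/3).
Factor out 2: 2 = 2. Since 3 ≡ 3 (mod 8), (2/3) = -1. Now have (1/3).
(1/3) = 1. Collecting the sign factors: 1.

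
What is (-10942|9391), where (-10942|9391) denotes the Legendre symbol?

1

Pull out -1: (-10942|9391) = (-1|9391)·(10942|9391). Since 9391 ≡ 3 (mod 4), (-1|9391) = -1. Now have -(10942|9391).
Reduce the numerator: 10942 ≡ 1551 (mod 9391), so (10942|9391) = (1551|9391).
Both 1551 ≡ 3 and 9391 ≡ 3 (mod 4), so reciprocity gives (1551|9391) = -(9391|1551). Reduce: 9391 ≡ 85 (mod 1551). Now have (85|1551).
85 ≡ 1 (mod 4), so quadratic reciprocity gives (85|1551) = (1551|85). Reduce: 1551 ≡ 21 (mod 85). Now have (21|85).
21 ≡ 1 (mod 4), so quadratic reciprocity gives (21|85) = (85|21). Reduce: 85 ≡ 1 (mod 21). Now have (1|21).
(1|21) = 1. Collecting the sign factors: 1.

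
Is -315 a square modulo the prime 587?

Pull out -1: (-315|587) = (-1|587)·(315|587). Since 587 ≡ 3 (mod 4), (-1|587) = -1. Now have -(315|587).
Both 315 ≡ 3 and 587 ≡ 3 (mod 4), so reciprocity gives (315|587) = -(587|315). Reduce: 587 ≡ 272 (mod 315). Now have (272|315).
Factor out 2: 272 = 2^4·17. Since 315 ≡ 3 (mod 8), (2|315) = -1, and (2|315)^4 = +1. Now have (17|315).
17 ≡ 1 (mod 4), so quadratic reciprocity gives (17|315) = (315|17). Reduce: 315 ≡ 9 (mod 17). Now have (9|17).
9 ≡ 1 (mod 4), so quadratic reciprocity gives (9|17) = (17|9). Reduce: 17 ≡ 8 (mod 9). Now have (8|9).
Factor out 2: 8 = 2^3. Since 9 ≡ 1 (mod 8), (2|9) = +1, and (2|9)^3 = +1. Now have (1|9).
(1|9) = 1. Collecting the sign factors: 1.
(-315|587) = 1, and 587 is prime, so -315 is a quadratic residue mod 587.

yes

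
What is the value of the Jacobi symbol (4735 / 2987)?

-1

(4735 / 2987)
  = (1748 / 2987)    [4735 ≡ 1748 mod 2987]
  = (437 / 2987)    [2987 ≡ 3 mod 8 ⇒ (2 / 2987)^2 = +1]
  = (2987 / 437)    [QR: 437 ≡ 1 mod 4, sign kept]
  = (365 / 437)    [2987 ≡ 365 mod 437]
  = (437 / 365)    [QR: 365 ≡ 1 mod 4, sign kept]
  = (72 / 365)    [437 ≡ 72 mod 365]
  = -(9 / 365)    [365 ≡ 5 mod 8 ⇒ (2 / 365)^3 = -1]
  = -(365 / 9)    [QR: 9 ≡ 1 mod 4, sign kept]
  = -(5 / 9)    [365 ≡ 5 mod 9]
  = -(9 / 5)    [QR: 5 ≡ 1 mod 4, sign kept]
  = -(4 / 5)    [9 ≡ 4 mod 5]
  = -(1 / 5)    [5 ≡ 5 mod 8 ⇒ (2 / 5)^2 = +1]
  = -1    [(1 / 5) = 1]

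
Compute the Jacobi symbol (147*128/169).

By multiplicativity, (147·128/169) = (147/169)·(128/169).
First factor (147/169):
169 ≡ 1 (mod 4), so quadratic reciprocity gives (147/169) = (169/147). Reduce: 169 ≡ 22 (mod 147). Now have (22/147).
Factor out 2: 22 = 2·11. Since 147 ≡ 3 (mod 8), (2/147) = -1. Now have -(11/147).
Both 11 ≡ 3 and 147 ≡ 3 (mod 4), so reciprocity gives (11/147) = -(147/11). Reduce: 147 ≡ 4 (mod 11). Now have (4/11).
Factor out 2: 4 = 2^2. Since 11 ≡ 3 (mod 8), (2/11) = -1, and (2/11)^2 = +1. Now have (1/11).
(1/11) = 1. Collecting the sign factors: 1.
Second factor (128/169):
Factor out 2: 128 = 2^7. Since 169 ≡ 1 (mod 8), (2/169) = +1, and (2/169)^7 = +1. Now have (1/169).
(1/169) = 1. Collecting the sign factors: 1.
Product: (1)·(1) = 1.

1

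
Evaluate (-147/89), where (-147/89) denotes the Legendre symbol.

Reduce the numerator: -147 ≡ 31 (mod 89), so (-147/89) = (31/89).
89 ≡ 1 (mod 4), so quadratic reciprocity gives (31/89) = (89/31). Reduce: 89 ≡ 27 (mod 31). Now have (27/31).
Both 27 ≡ 3 and 31 ≡ 3 (mod 4), so reciprocity gives (27/31) = -(31/27). Reduce: 31 ≡ 4 (mod 27). Now have -(4/27).
Factor out 2: 4 = 2^2. Since 27 ≡ 3 (mod 8), (2/27) = -1, and (2/27)^2 = +1. Now have -(1/27).
(1/27) = 1. Collecting the sign factors: -1.

-1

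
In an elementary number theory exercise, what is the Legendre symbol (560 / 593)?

(560 / 593)
  = (35 / 593)    [593 ≡ 1 mod 8 ⇒ (2 / 593)^4 = +1]
  = (593 / 35)    [QR: 593 ≡ 1 mod 4, sign kept]
  = (33 / 35)    [593 ≡ 33 mod 35]
  = (35 / 33)    [QR: 33 ≡ 1 mod 4, sign kept]
  = (2 / 33)    [35 ≡ 2 mod 33]
  = (1 / 33)    [33 ≡ 1 mod 8 ⇒ (2 / 33) = +1]
  = 1    [(1 / 33) = 1]

1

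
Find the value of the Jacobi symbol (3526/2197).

(3526/2197)
  = (1329/2197)    [3526 ≡ 1329 mod 2197]
  = (2197/1329)    [QR: 1329 ≡ 1 mod 4, sign kept]
  = (868/1329)    [2197 ≡ 868 mod 1329]
  = (217/1329)    [1329 ≡ 1 mod 8 ⇒ (2/1329)^2 = +1]
  = (1329/217)    [QR: 217 ≡ 1 mod 4, sign kept]
  = (27/217)    [1329 ≡ 27 mod 217]
  = (217/27)    [QR: 217 ≡ 1 mod 4, sign kept]
  = (1/27)    [217 ≡ 1 mod 27]
  = 1    [(1/27) = 1]

1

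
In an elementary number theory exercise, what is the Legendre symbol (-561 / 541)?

Reduce the numerator: -561 ≡ 521 (mod 541), so (-561 / 541) = (521 / 541).
521 ≡ 1 (mod 4), so quadratic reciprocity gives (521 / 541) = (541 / 521). Reduce: 541 ≡ 20 (mod 521). Now have (20 / 521).
Factor out 2: 20 = 2^2·5. Since 521 ≡ 1 (mod 8), (2 / 521) = +1, and (2 / 521)^2 = +1. Now have (5 / 521).
5 ≡ 1 (mod 4), so quadratic reciprocity gives (5 / 521) = (521 / 5). Reduce: 521 ≡ 1 (mod 5). Now have (1 / 5).
(1 / 5) = 1. Collecting the sign factors: 1.

1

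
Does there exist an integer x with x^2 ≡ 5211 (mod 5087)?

Reduce the numerator: 5211 ≡ 124 (mod 5087), so (5211/5087) = (124/5087).
Factor out 2: 124 = 2^2·31. Since 5087 ≡ 7 (mod 8), (2/5087) = +1, and (2/5087)^2 = +1. Now have (31/5087).
Both 31 ≡ 3 and 5087 ≡ 3 (mod 4), so reciprocity gives (31/5087) = -(5087/31). Reduce: 5087 ≡ 3 (mod 31). Now have -(3/31).
Both 3 ≡ 3 and 31 ≡ 3 (mod 4), so reciprocity gives (3/31) = -(31/3). Reduce: 31 ≡ 1 (mod 3). Now have (1/3).
(1/3) = 1. Collecting the sign factors: 1.
The Legendre symbol is 1, so x^2 ≡ 5211 (mod 5087) has solution.

yes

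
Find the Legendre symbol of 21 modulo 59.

1

21 ≡ 1 (mod 4), so quadratic reciprocity gives (21|59) = (59|21). Reduce: 59 ≡ 17 (mod 21). Now have (17|21).
17 ≡ 1 (mod 4), so quadratic reciprocity gives (17|21) = (21|17). Reduce: 21 ≡ 4 (mod 17). Now have (4|17).
Factor out 2: 4 = 2^2. Since 17 ≡ 1 (mod 8), (2|17) = +1, and (2|17)^2 = +1. Now have (1|17).
(1|17) = 1. Collecting the sign factors: 1.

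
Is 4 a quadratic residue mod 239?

Factor out 2: 4 = 2^2. Since 239 ≡ 7 (mod 8), (2|239) = +1, and (2|239)^2 = +1. Now have (1|239).
(1|239) = 1. Collecting the sign factors: 1.
(4|239) = 1, and 239 is prime, so 4 is a quadratic residue mod 239.

yes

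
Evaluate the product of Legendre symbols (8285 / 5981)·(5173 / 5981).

-1

By multiplicativity, (8285·5173 / 5981) = (8285 / 5981)·(5173 / 5981).
First factor (8285 / 5981):
(8285 / 5981)
  = (2304 / 5981)    [8285 ≡ 2304 mod 5981]
  = (9 / 5981)    [5981 ≡ 5 mod 8 ⇒ (2 / 5981)^8 = +1]
  = (5981 / 9)    [QR: 9 ≡ 1 mod 4, sign kept]
  = (5 / 9)    [5981 ≡ 5 mod 9]
  = (9 / 5)    [QR: 5 ≡ 1 mod 4, sign kept]
  = (4 / 5)    [9 ≡ 4 mod 5]
  = (1 / 5)    [5 ≡ 5 mod 8 ⇒ (2 / 5)^2 = +1]
  = 1    [(1 / 5) = 1]
Second factor (5173 / 5981):
(5173 / 5981)
  = (5981 / 5173)    [QR: 5173 ≡ 1 mod 4, sign kept]
  = (808 / 5173)    [5981 ≡ 808 mod 5173]
  = -(101 / 5173)    [5173 ≡ 5 mod 8 ⇒ (2 / 5173)^3 = -1]
  = -(5173 / 101)    [QR: 101 ≡ 1 mod 4, sign kept]
  = -(22 / 101)    [5173 ≡ 22 mod 101]
  = (11 / 101)    [101 ≡ 5 mod 8 ⇒ (2 / 101) = -1]
  = (101 / 11)    [QR: 101 ≡ 1 mod 4, sign kept]
  = (2 / 11)    [101 ≡ 2 mod 11]
  = -(1 / 11)    [11 ≡ 3 mod 8 ⇒ (2 / 11) = -1]
  = -1    [(1 / 11) = 1]
Product: (1)·(-1) = -1.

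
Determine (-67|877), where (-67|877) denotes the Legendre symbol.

1

Pull out -1: (-67|877) = (-1|877)·(67|877). Since 877 ≡ 1 (mod 4), (-1|877) = +1. Now have (67|877).
877 ≡ 1 (mod 4), so quadratic reciprocity gives (67|877) = (877|67). Reduce: 877 ≡ 6 (mod 67). Now have (6|67).
Factor out 2: 6 = 2·3. Since 67 ≡ 3 (mod 8), (2|67) = -1. Now have -(3|67).
Both 3 ≡ 3 and 67 ≡ 3 (mod 4), so reciprocity gives (3|67) = -(67|3). Reduce: 67 ≡ 1 (mod 3). Now have (1|3).
(1|3) = 1. Collecting the sign factors: 1.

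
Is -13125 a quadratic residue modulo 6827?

(-13125/6827)
  = (529/6827)    [-13125 ≡ 529 mod 6827]
  = (6827/529)    [QR: 529 ≡ 1 mod 4, sign kept]
  = (479/529)    [6827 ≡ 479 mod 529]
  = (529/479)    [QR: 529 ≡ 1 mod 4, sign kept]
  = (50/479)    [529 ≡ 50 mod 479]
  = (25/479)    [479 ≡ 7 mod 8 ⇒ (2/479) = +1]
  = (479/25)    [QR: 25 ≡ 1 mod 4, sign kept]
  = (4/25)    [479 ≡ 4 mod 25]
  = (1/25)    [25 ≡ 1 mod 8 ⇒ (2/25)^2 = +1]
  = 1    [(1/25) = 1]
The Legendre symbol is 1, so x^2 ≡ -13125 (mod 6827) has solution.

yes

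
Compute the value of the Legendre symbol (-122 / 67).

Pull out -1: (-122 / 67) = (-1 / 67)·(122 / 67). Since 67 ≡ 3 (mod 4), (-1 / 67) = -1. Now have -(122 / 67).
Reduce the numerator: 122 ≡ 55 (mod 67), so (122 / 67) = (55 / 67).
Both 55 ≡ 3 and 67 ≡ 3 (mod 4), so reciprocity gives (55 / 67) = -(67 / 55). Reduce: 67 ≡ 12 (mod 55). Now have (12 / 55).
Factor out 2: 12 = 2^2·3. Since 55 ≡ 7 (mod 8), (2 / 55) = +1, and (2 / 55)^2 = +1. Now have (3 / 55).
Both 3 ≡ 3 and 55 ≡ 3 (mod 4), so reciprocity gives (3 / 55) = -(55 / 3). Reduce: 55 ≡ 1 (mod 3). Now have -(1 / 3).
(1 / 3) = 1. Collecting the sign factors: -1.

-1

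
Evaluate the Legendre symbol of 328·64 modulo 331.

By multiplicativity, (328·64/331) = (328/331)·(64/331).
First factor (328/331):
(328/331)
  = -(41/331)    [331 ≡ 3 mod 8 ⇒ (2/331)^3 = -1]
  = -(331/41)    [QR: 41 ≡ 1 mod 4, sign kept]
  = -(3/41)    [331 ≡ 3 mod 41]
  = -(41/3)    [QR: 41 ≡ 1 mod 4, sign kept]
  = -(2/3)    [41 ≡ 2 mod 3]
  = (1/3)    [3 ≡ 3 mod 8 ⇒ (2/3) = -1]
  = 1    [(1/3) = 1]
Second factor (64/331):
(64/331)
  = (1/331)    [331 ≡ 3 mod 8 ⇒ (2/331)^6 = +1]
  = 1    [(1/331) = 1]
Product: (1)·(1) = 1.

1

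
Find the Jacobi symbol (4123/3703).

Reduce the numerator: 4123 ≡ 420 (mod 3703), so (4123/3703) = (420/3703).
Factor out 2: 420 = 2^2·105. Since 3703 ≡ 7 (mod 8), (2/3703) = +1, and (2/3703)^2 = +1. Now have (105/3703).
105 ≡ 1 (mod 4), so quadratic reciprocity gives (105/3703) = (3703/105). Reduce: 3703 ≡ 28 (mod 105). Now have (28/105).
Factor out 2: 28 = 2^2·7. Since 105 ≡ 1 (mod 8), (2/105) = +1, and (2/105)^2 = +1. Now have (7/105).
105 ≡ 1 (mod 4), so quadratic reciprocity gives (7/105) = (105/7). Reduce: 105 ≡ 0 (mod 7). Now have (0/7).
The numerator is now 0 with denominator 7 > 1: the symbol is 0.

0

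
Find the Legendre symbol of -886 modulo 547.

Pull out -1: (-886|547) = (-1|547)·(886|547). Since 547 ≡ 3 (mod 4), (-1|547) = -1. Now have -(886|547).
Reduce the numerator: 886 ≡ 339 (mod 547), so (886|547) = (339|547).
Both 339 ≡ 3 and 547 ≡ 3 (mod 4), so reciprocity gives (339|547) = -(547|339). Reduce: 547 ≡ 208 (mod 339). Now have (208|339).
Factor out 2: 208 = 2^4·13. Since 339 ≡ 3 (mod 8), (2|339) = -1, and (2|339)^4 = +1. Now have (13|339).
13 ≡ 1 (mod 4), so quadratic reciprocity gives (13|339) = (339|13). Reduce: 339 ≡ 1 (mod 13). Now have (1|13).
(1|13) = 1. Collecting the sign factors: 1.

1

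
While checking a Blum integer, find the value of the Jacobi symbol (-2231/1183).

Pull out -1: (-2231/1183) = (-1/1183)·(2231/1183). Since 1183 ≡ 3 (mod 4), (-1/1183) = -1. Now have -(2231/1183).
Reduce the numerator: 2231 ≡ 1048 (mod 1183), so (2231/1183) = (1048/1183).
Factor out 2: 1048 = 2^3·131. Since 1183 ≡ 7 (mod 8), (2/1183) = +1, and (2/1183)^3 = +1. Now have -(131/1183).
Both 131 ≡ 3 and 1183 ≡ 3 (mod 4), so reciprocity gives (131/1183) = -(1183/131). Reduce: 1183 ≡ 4 (mod 131). Now have (4/131).
Factor out 2: 4 = 2^2. Since 131 ≡ 3 (mod 8), (2/131) = -1, and (2/131)^2 = +1. Now have (1/131).
(1/131) = 1. Collecting the sign factors: 1.

1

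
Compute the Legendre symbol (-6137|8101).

Pull out -1: (-6137|8101) = (-1|8101)·(6137|8101). Since 8101 ≡ 1 (mod 4), (-1|8101) = +1. Now have (6137|8101).
6137 ≡ 1 (mod 4), so quadratic reciprocity gives (6137|8101) = (8101|6137). Reduce: 8101 ≡ 1964 (mod 6137). Now have (1964|6137).
Factor out 2: 1964 = 2^2·491. Since 6137 ≡ 1 (mod 8), (2|6137) = +1, and (2|6137)^2 = +1. Now have (491|6137).
6137 ≡ 1 (mod 4), so quadratic reciprocity gives (491|6137) = (6137|491). Reduce: 6137 ≡ 245 (mod 491). Now have (245|491).
245 ≡ 1 (mod 4), so quadratic reciprocity gives (245|491) = (491|245). Reduce: 491 ≡ 1 (mod 245). Now have (1|245).
(1|245) = 1. Collecting the sign factors: 1.

1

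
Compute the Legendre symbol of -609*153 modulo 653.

-1

By multiplicativity, (-609·153 / 653) = (-609 / 653)·(153 / 653).
First factor (-609 / 653):
(-609 / 653)
  = (609 / 653)    [653 ≡ 1 mod 4 ⇒ (-1 / 653) = +1]
  = (653 / 609)    [QR: 609 ≡ 1 mod 4, sign kept]
  = (44 / 609)    [653 ≡ 44 mod 609]
  = (11 / 609)    [609 ≡ 1 mod 8 ⇒ (2 / 609)^2 = +1]
  = (609 / 11)    [QR: 609 ≡ 1 mod 4, sign kept]
  = (4 / 11)    [609 ≡ 4 mod 11]
  = (1 / 11)    [11 ≡ 3 mod 8 ⇒ (2 / 11)^2 = +1]
  = 1    [(1 / 11) = 1]
Second factor (153 / 653):
(153 / 653)
  = (653 / 153)    [QR: 153 ≡ 1 mod 4, sign kept]
  = (41 / 153)    [653 ≡ 41 mod 153]
  = (153 / 41)    [QR: 41 ≡ 1 mod 4, sign kept]
  = (30 / 41)    [153 ≡ 30 mod 41]
  = (15 / 41)    [41 ≡ 1 mod 8 ⇒ (2 / 41) = +1]
  = (41 / 15)    [QR: 41 ≡ 1 mod 4, sign kept]
  = (11 / 15)    [41 ≡ 11 mod 15]
  = -(15 / 11)    [QR: both ≡ 3 mod 4, sign flips]
  = -(4 / 11)    [15 ≡ 4 mod 11]
  = -(1 / 11)    [11 ≡ 3 mod 8 ⇒ (2 / 11)^2 = +1]
  = -1    [(1 / 11) = 1]
Product: (1)·(-1) = -1.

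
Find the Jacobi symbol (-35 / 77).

0

Pull out -1: (-35 / 77) = (-1 / 77)·(35 / 77). Since 77 ≡ 1 (mod 4), (-1 / 77) = +1. Now have (35 / 77).
77 ≡ 1 (mod 4), so quadratic reciprocity gives (35 / 77) = (77 / 35). Reduce: 77 ≡ 7 (mod 35). Now have (7 / 35).
Both 7 ≡ 3 and 35 ≡ 3 (mod 4), so reciprocity gives (7 / 35) = -(35 / 7). Reduce: 35 ≡ 0 (mod 7). Now have -(0 / 7).
The numerator is now 0 with denominator 7 > 1: the symbol is 0.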